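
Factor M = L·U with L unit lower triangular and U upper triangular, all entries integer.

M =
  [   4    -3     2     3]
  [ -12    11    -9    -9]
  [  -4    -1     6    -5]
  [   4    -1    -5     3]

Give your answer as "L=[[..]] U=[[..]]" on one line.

  row1 -= -3·row0 → [0,2,-3,0]
  row2 -= -1·row0 → [0,-4,8,-2]
  row3 -= 1·row0 → [0,2,-7,0]
  row2 -= -2·row1 → [0,0,2,-2]
  row3 -= 1·row1 → [0,0,-4,0]
  row3 -= -2·row2 → [0,0,0,-4]

L=[[1,0,0,0],[-3,1,0,0],[-1,-2,1,0],[1,1,-2,1]] U=[[4,-3,2,3],[0,2,-3,0],[0,0,2,-2],[0,0,0,-4]]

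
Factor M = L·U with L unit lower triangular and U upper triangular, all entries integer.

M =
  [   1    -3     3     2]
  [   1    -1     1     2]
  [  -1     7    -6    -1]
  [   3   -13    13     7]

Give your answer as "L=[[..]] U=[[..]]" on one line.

L=[[1,0,0,0],[1,1,0,0],[-1,2,1,0],[3,-2,0,1]] U=[[1,-3,3,2],[0,2,-2,0],[0,0,1,1],[0,0,0,1]]

  R1 -= 1·R0 → [0,2,-2,0]
  R2 -= -1·R0 → [0,4,-3,1]
  R3 -= 3·R0 → [0,-4,4,1]
  R2 -= 2·R1 → [0,0,1,1]
  R3 -= -2·R1 → [0,0,0,1]
  R3 -= 0·R2 → [0,0,0,1]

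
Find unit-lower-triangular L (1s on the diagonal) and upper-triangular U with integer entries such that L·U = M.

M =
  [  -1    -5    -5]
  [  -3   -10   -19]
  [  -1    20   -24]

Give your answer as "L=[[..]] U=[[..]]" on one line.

  R1 -= 3·R0 → [0,5,-4]
  R2 -= 1·R0 → [0,25,-19]
  R2 -= 5·R1 → [0,0,1]

L=[[1,0,0],[3,1,0],[1,5,1]] U=[[-1,-5,-5],[0,5,-4],[0,0,1]]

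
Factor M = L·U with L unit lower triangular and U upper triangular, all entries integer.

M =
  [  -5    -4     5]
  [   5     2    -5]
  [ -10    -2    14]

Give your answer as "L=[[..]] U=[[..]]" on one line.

L=[[1,0,0],[-1,1,0],[2,-3,1]] U=[[-5,-4,5],[0,-2,0],[0,0,4]]

  row1 -= -1·row0 → [0,-2,0]
  row2 -= 2·row0 → [0,6,4]
  row2 -= -3·row1 → [0,0,4]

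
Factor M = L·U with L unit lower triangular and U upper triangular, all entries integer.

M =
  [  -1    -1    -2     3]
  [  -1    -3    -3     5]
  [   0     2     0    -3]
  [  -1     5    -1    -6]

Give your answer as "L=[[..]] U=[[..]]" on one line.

L=[[1,0,0,0],[1,1,0,0],[0,-1,1,0],[1,-3,2,1]] U=[[-1,-1,-2,3],[0,-2,-1,2],[0,0,-1,-1],[0,0,0,-1]]

  r1 -= 1·r0 → [0,-2,-1,2]
  r2 -= 0·r0 → [0,2,0,-3]
  r3 -= 1·r0 → [0,6,1,-9]
  r2 -= -1·r1 → [0,0,-1,-1]
  r3 -= -3·r1 → [0,0,-2,-3]
  r3 -= 2·r2 → [0,0,0,-1]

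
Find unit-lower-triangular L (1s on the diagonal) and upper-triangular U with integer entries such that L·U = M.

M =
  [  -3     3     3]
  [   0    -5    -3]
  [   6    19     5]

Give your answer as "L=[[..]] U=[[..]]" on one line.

  R1 -= 0·R0 → [0,-5,-3]
  R2 -= -2·R0 → [0,25,11]
  R2 -= -5·R1 → [0,0,-4]

L=[[1,0,0],[0,1,0],[-2,-5,1]] U=[[-3,3,3],[0,-5,-3],[0,0,-4]]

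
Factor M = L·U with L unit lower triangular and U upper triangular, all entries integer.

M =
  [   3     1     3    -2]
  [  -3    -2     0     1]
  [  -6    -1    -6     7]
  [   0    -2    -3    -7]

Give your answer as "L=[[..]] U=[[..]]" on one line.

  r1 -= -1·r0 → [0,-1,3,-1]
  r2 -= -2·r0 → [0,1,0,3]
  r3 -= 0·r0 → [0,-2,-3,-7]
  r2 -= -1·r1 → [0,0,3,2]
  r3 -= 2·r1 → [0,0,-9,-5]
  r3 -= -3·r2 → [0,0,0,1]

L=[[1,0,0,0],[-1,1,0,0],[-2,-1,1,0],[0,2,-3,1]] U=[[3,1,3,-2],[0,-1,3,-1],[0,0,3,2],[0,0,0,1]]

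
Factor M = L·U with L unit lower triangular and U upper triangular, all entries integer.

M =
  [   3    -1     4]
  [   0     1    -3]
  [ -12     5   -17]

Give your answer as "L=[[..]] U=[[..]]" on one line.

L=[[1,0,0],[0,1,0],[-4,1,1]] U=[[3,-1,4],[0,1,-3],[0,0,2]]

  R1 -= 0·R0 → [0,1,-3]
  R2 -= -4·R0 → [0,1,-1]
  R2 -= 1·R1 → [0,0,2]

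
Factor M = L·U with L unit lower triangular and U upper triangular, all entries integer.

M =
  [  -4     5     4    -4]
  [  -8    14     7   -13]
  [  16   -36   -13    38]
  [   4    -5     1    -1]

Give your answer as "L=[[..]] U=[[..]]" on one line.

  r1 -= 2·r0 → [0,4,-1,-5]
  r2 -= -4·r0 → [0,-16,3,22]
  r3 -= -1·r0 → [0,0,5,-5]
  r2 -= -4·r1 → [0,0,-1,2]
  r3 -= 0·r1 → [0,0,5,-5]
  r3 -= -5·r2 → [0,0,0,5]

L=[[1,0,0,0],[2,1,0,0],[-4,-4,1,0],[-1,0,-5,1]] U=[[-4,5,4,-4],[0,4,-1,-5],[0,0,-1,2],[0,0,0,5]]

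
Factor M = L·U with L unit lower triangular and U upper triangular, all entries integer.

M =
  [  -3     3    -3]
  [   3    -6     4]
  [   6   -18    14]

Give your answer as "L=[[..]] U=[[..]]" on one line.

  r1 -= -1·r0 → [0,-3,1]
  r2 -= -2·r0 → [0,-12,8]
  r2 -= 4·r1 → [0,0,4]

L=[[1,0,0],[-1,1,0],[-2,4,1]] U=[[-3,3,-3],[0,-3,1],[0,0,4]]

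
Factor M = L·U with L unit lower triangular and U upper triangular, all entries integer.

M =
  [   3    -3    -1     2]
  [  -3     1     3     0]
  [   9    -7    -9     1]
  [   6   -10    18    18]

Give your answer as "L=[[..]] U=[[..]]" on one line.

L=[[1,0,0,0],[-1,1,0,0],[3,-1,1,0],[2,2,-4,1]] U=[[3,-3,-1,2],[0,-2,2,2],[0,0,-4,-3],[0,0,0,-2]]

  R1 -= -1·R0 → [0,-2,2,2]
  R2 -= 3·R0 → [0,2,-6,-5]
  R3 -= 2·R0 → [0,-4,20,14]
  R2 -= -1·R1 → [0,0,-4,-3]
  R3 -= 2·R1 → [0,0,16,10]
  R3 -= -4·R2 → [0,0,0,-2]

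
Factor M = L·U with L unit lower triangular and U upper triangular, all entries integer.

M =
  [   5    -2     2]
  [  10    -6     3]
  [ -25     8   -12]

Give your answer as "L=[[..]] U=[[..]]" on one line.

L=[[1,0,0],[2,1,0],[-5,1,1]] U=[[5,-2,2],[0,-2,-1],[0,0,-1]]

  r1 -= 2·r0 → [0,-2,-1]
  r2 -= -5·r0 → [0,-2,-2]
  r2 -= 1·r1 → [0,0,-1]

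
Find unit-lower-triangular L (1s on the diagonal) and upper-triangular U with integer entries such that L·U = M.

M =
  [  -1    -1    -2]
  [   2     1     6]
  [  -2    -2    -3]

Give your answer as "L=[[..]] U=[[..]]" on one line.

  R1 -= -2·R0 → [0,-1,2]
  R2 -= 2·R0 → [0,0,1]
  R2 -= 0·R1 → [0,0,1]

L=[[1,0,0],[-2,1,0],[2,0,1]] U=[[-1,-1,-2],[0,-1,2],[0,0,1]]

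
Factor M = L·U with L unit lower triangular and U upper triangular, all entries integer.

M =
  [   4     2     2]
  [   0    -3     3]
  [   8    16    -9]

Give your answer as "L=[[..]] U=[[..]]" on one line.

L=[[1,0,0],[0,1,0],[2,-4,1]] U=[[4,2,2],[0,-3,3],[0,0,-1]]

  r1 -= 0·r0 → [0,-3,3]
  r2 -= 2·r0 → [0,12,-13]
  r2 -= -4·r1 → [0,0,-1]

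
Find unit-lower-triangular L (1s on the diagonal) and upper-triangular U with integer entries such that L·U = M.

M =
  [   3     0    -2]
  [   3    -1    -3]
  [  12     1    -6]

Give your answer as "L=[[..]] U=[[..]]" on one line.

  row1 -= 1·row0 → [0,-1,-1]
  row2 -= 4·row0 → [0,1,2]
  row2 -= -1·row1 → [0,0,1]

L=[[1,0,0],[1,1,0],[4,-1,1]] U=[[3,0,-2],[0,-1,-1],[0,0,1]]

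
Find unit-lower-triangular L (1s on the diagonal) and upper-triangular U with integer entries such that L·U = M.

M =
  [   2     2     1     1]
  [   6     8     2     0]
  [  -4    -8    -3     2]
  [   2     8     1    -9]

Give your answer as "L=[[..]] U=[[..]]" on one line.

  row1 -= 3·row0 → [0,2,-1,-3]
  row2 -= -2·row0 → [0,-4,-1,4]
  row3 -= 1·row0 → [0,6,0,-10]
  row2 -= -2·row1 → [0,0,-3,-2]
  row3 -= 3·row1 → [0,0,3,-1]
  row3 -= -1·row2 → [0,0,0,-3]

L=[[1,0,0,0],[3,1,0,0],[-2,-2,1,0],[1,3,-1,1]] U=[[2,2,1,1],[0,2,-1,-3],[0,0,-3,-2],[0,0,0,-3]]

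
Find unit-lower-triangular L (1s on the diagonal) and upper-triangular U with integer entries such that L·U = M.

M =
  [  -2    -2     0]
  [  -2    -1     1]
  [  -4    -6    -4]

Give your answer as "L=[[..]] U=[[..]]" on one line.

L=[[1,0,0],[1,1,0],[2,-2,1]] U=[[-2,-2,0],[0,1,1],[0,0,-2]]

  row1 -= 1·row0 → [0,1,1]
  row2 -= 2·row0 → [0,-2,-4]
  row2 -= -2·row1 → [0,0,-2]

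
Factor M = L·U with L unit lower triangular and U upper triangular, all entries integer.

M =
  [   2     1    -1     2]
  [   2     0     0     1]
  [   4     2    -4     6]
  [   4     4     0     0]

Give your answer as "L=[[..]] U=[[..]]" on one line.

L=[[1,0,0,0],[1,1,0,0],[2,0,1,0],[2,-2,-2,1]] U=[[2,1,-1,2],[0,-1,1,-1],[0,0,-2,2],[0,0,0,-2]]

  row1 -= 1·row0 → [0,-1,1,-1]
  row2 -= 2·row0 → [0,0,-2,2]
  row3 -= 2·row0 → [0,2,2,-4]
  row2 -= 0·row1 → [0,0,-2,2]
  row3 -= -2·row1 → [0,0,4,-6]
  row3 -= -2·row2 → [0,0,0,-2]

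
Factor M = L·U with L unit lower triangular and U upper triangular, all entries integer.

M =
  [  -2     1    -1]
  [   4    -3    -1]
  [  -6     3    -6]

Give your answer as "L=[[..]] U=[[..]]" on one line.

  row1 -= -2·row0 → [0,-1,-3]
  row2 -= 3·row0 → [0,0,-3]
  row2 -= 0·row1 → [0,0,-3]

L=[[1,0,0],[-2,1,0],[3,0,1]] U=[[-2,1,-1],[0,-1,-3],[0,0,-3]]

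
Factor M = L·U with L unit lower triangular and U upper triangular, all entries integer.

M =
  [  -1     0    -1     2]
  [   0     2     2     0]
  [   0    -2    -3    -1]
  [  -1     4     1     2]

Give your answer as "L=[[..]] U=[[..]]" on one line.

L=[[1,0,0,0],[0,1,0,0],[0,-1,1,0],[1,2,2,1]] U=[[-1,0,-1,2],[0,2,2,0],[0,0,-1,-1],[0,0,0,2]]

  r1 -= 0·r0 → [0,2,2,0]
  r2 -= 0·r0 → [0,-2,-3,-1]
  r3 -= 1·r0 → [0,4,2,0]
  r2 -= -1·r1 → [0,0,-1,-1]
  r3 -= 2·r1 → [0,0,-2,0]
  r3 -= 2·r2 → [0,0,0,2]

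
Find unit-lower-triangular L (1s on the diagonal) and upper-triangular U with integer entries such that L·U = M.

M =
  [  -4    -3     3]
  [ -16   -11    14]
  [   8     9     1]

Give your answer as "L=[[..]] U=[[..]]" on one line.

  r1 -= 4·r0 → [0,1,2]
  r2 -= -2·r0 → [0,3,7]
  r2 -= 3·r1 → [0,0,1]

L=[[1,0,0],[4,1,0],[-2,3,1]] U=[[-4,-3,3],[0,1,2],[0,0,1]]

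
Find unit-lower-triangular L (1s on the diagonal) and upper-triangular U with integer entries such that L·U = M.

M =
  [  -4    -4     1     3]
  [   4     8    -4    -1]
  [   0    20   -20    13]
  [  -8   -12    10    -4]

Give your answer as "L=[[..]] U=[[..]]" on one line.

  row1 -= -1·row0 → [0,4,-3,2]
  row2 -= 0·row0 → [0,20,-20,13]
  row3 -= 2·row0 → [0,-4,8,-10]
  row2 -= 5·row1 → [0,0,-5,3]
  row3 -= -1·row1 → [0,0,5,-8]
  row3 -= -1·row2 → [0,0,0,-5]

L=[[1,0,0,0],[-1,1,0,0],[0,5,1,0],[2,-1,-1,1]] U=[[-4,-4,1,3],[0,4,-3,2],[0,0,-5,3],[0,0,0,-5]]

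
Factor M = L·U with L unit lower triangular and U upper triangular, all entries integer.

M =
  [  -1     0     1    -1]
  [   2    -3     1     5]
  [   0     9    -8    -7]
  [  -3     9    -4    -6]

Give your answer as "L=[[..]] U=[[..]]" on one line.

L=[[1,0,0,0],[-2,1,0,0],[0,-3,1,0],[3,-3,2,1]] U=[[-1,0,1,-1],[0,-3,3,3],[0,0,1,2],[0,0,0,2]]

  r1 -= -2·r0 → [0,-3,3,3]
  r2 -= 0·r0 → [0,9,-8,-7]
  r3 -= 3·r0 → [0,9,-7,-3]
  r2 -= -3·r1 → [0,0,1,2]
  r3 -= -3·r1 → [0,0,2,6]
  r3 -= 2·r2 → [0,0,0,2]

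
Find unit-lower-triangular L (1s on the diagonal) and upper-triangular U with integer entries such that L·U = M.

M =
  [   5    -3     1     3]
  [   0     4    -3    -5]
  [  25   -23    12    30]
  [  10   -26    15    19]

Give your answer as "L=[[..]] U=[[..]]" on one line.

L=[[1,0,0,0],[0,1,0,0],[5,-2,1,0],[2,-5,-2,1]] U=[[5,-3,1,3],[0,4,-3,-5],[0,0,1,5],[0,0,0,-2]]

  row1 -= 0·row0 → [0,4,-3,-5]
  row2 -= 5·row0 → [0,-8,7,15]
  row3 -= 2·row0 → [0,-20,13,13]
  row2 -= -2·row1 → [0,0,1,5]
  row3 -= -5·row1 → [0,0,-2,-12]
  row3 -= -2·row2 → [0,0,0,-2]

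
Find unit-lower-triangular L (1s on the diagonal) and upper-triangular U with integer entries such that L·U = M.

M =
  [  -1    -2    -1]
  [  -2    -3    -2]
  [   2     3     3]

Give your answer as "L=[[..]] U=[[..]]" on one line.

L=[[1,0,0],[2,1,0],[-2,-1,1]] U=[[-1,-2,-1],[0,1,0],[0,0,1]]

  r1 -= 2·r0 → [0,1,0]
  r2 -= -2·r0 → [0,-1,1]
  r2 -= -1·r1 → [0,0,1]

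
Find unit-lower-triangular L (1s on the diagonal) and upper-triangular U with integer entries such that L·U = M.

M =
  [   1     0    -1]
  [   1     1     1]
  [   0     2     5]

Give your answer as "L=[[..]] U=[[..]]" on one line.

L=[[1,0,0],[1,1,0],[0,2,1]] U=[[1,0,-1],[0,1,2],[0,0,1]]

  r1 -= 1·r0 → [0,1,2]
  r2 -= 0·r0 → [0,2,5]
  r2 -= 2·r1 → [0,0,1]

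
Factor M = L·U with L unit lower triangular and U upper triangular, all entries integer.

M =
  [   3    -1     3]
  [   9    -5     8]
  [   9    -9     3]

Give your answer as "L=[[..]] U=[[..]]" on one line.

  r1 -= 3·r0 → [0,-2,-1]
  r2 -= 3·r0 → [0,-6,-6]
  r2 -= 3·r1 → [0,0,-3]

L=[[1,0,0],[3,1,0],[3,3,1]] U=[[3,-1,3],[0,-2,-1],[0,0,-3]]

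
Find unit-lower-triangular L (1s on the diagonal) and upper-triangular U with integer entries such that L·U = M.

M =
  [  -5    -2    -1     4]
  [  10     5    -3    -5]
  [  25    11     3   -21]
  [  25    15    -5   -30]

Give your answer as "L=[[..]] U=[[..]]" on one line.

  row1 -= -2·row0 → [0,1,-5,3]
  row2 -= -5·row0 → [0,1,-2,-1]
  row3 -= -5·row0 → [0,5,-10,-10]
  row2 -= 1·row1 → [0,0,3,-4]
  row3 -= 5·row1 → [0,0,15,-25]
  row3 -= 5·row2 → [0,0,0,-5]

L=[[1,0,0,0],[-2,1,0,0],[-5,1,1,0],[-5,5,5,1]] U=[[-5,-2,-1,4],[0,1,-5,3],[0,0,3,-4],[0,0,0,-5]]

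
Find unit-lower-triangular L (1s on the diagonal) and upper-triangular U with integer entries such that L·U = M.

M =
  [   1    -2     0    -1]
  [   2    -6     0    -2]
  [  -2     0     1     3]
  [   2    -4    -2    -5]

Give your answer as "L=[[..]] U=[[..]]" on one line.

  r1 -= 2·r0 → [0,-2,0,0]
  r2 -= -2·r0 → [0,-4,1,1]
  r3 -= 2·r0 → [0,0,-2,-3]
  r2 -= 2·r1 → [0,0,1,1]
  r3 -= 0·r1 → [0,0,-2,-3]
  r3 -= -2·r2 → [0,0,0,-1]

L=[[1,0,0,0],[2,1,0,0],[-2,2,1,0],[2,0,-2,1]] U=[[1,-2,0,-1],[0,-2,0,0],[0,0,1,1],[0,0,0,-1]]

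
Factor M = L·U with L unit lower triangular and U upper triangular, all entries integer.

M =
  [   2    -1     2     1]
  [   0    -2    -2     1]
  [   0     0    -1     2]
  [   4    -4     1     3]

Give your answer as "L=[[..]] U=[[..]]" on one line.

  row1 -= 0·row0 → [0,-2,-2,1]
  row2 -= 0·row0 → [0,0,-1,2]
  row3 -= 2·row0 → [0,-2,-3,1]
  row2 -= 0·row1 → [0,0,-1,2]
  row3 -= 1·row1 → [0,0,-1,0]
  row3 -= 1·row2 → [0,0,0,-2]

L=[[1,0,0,0],[0,1,0,0],[0,0,1,0],[2,1,1,1]] U=[[2,-1,2,1],[0,-2,-2,1],[0,0,-1,2],[0,0,0,-2]]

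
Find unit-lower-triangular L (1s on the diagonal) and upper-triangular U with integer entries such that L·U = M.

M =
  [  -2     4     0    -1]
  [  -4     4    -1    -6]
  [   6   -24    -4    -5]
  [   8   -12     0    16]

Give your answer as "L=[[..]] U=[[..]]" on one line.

  row1 -= 2·row0 → [0,-4,-1,-4]
  row2 -= -3·row0 → [0,-12,-4,-8]
  row3 -= -4·row0 → [0,4,0,12]
  row2 -= 3·row1 → [0,0,-1,4]
  row3 -= -1·row1 → [0,0,-1,8]
  row3 -= 1·row2 → [0,0,0,4]

L=[[1,0,0,0],[2,1,0,0],[-3,3,1,0],[-4,-1,1,1]] U=[[-2,4,0,-1],[0,-4,-1,-4],[0,0,-1,4],[0,0,0,4]]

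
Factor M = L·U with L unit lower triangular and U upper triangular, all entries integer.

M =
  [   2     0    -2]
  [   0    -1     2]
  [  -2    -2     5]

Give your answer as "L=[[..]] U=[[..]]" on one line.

L=[[1,0,0],[0,1,0],[-1,2,1]] U=[[2,0,-2],[0,-1,2],[0,0,-1]]

  r1 -= 0·r0 → [0,-1,2]
  r2 -= -1·r0 → [0,-2,3]
  r2 -= 2·r1 → [0,0,-1]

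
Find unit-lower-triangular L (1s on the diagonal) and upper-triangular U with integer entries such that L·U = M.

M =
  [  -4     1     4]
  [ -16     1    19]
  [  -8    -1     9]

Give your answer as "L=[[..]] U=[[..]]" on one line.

L=[[1,0,0],[4,1,0],[2,1,1]] U=[[-4,1,4],[0,-3,3],[0,0,-2]]

  r1 -= 4·r0 → [0,-3,3]
  r2 -= 2·r0 → [0,-3,1]
  r2 -= 1·r1 → [0,0,-2]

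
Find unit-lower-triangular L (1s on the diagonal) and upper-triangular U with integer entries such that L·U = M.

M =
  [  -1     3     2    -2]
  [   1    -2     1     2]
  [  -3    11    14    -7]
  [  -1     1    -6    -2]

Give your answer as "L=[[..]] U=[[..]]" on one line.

L=[[1,0,0,0],[-1,1,0,0],[3,2,1,0],[1,-2,-1,1]] U=[[-1,3,2,-2],[0,1,3,0],[0,0,2,-1],[0,0,0,-1]]

  R1 -= -1·R0 → [0,1,3,0]
  R2 -= 3·R0 → [0,2,8,-1]
  R3 -= 1·R0 → [0,-2,-8,0]
  R2 -= 2·R1 → [0,0,2,-1]
  R3 -= -2·R1 → [0,0,-2,0]
  R3 -= -1·R2 → [0,0,0,-1]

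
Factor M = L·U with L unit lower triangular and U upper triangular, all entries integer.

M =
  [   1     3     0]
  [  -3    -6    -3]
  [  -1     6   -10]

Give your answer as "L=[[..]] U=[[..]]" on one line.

  R1 -= -3·R0 → [0,3,-3]
  R2 -= -1·R0 → [0,9,-10]
  R2 -= 3·R1 → [0,0,-1]

L=[[1,0,0],[-3,1,0],[-1,3,1]] U=[[1,3,0],[0,3,-3],[0,0,-1]]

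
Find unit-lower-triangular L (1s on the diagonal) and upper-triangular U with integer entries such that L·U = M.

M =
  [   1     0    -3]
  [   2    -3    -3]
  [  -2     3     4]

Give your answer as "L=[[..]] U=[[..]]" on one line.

L=[[1,0,0],[2,1,0],[-2,-1,1]] U=[[1,0,-3],[0,-3,3],[0,0,1]]

  row1 -= 2·row0 → [0,-3,3]
  row2 -= -2·row0 → [0,3,-2]
  row2 -= -1·row1 → [0,0,1]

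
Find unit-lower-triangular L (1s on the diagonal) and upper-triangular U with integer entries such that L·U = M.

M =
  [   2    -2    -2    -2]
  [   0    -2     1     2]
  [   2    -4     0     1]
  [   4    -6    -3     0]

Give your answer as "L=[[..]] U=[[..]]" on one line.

L=[[1,0,0,0],[0,1,0,0],[1,1,1,0],[2,1,0,1]] U=[[2,-2,-2,-2],[0,-2,1,2],[0,0,1,1],[0,0,0,2]]

  R1 -= 0·R0 → [0,-2,1,2]
  R2 -= 1·R0 → [0,-2,2,3]
  R3 -= 2·R0 → [0,-2,1,4]
  R2 -= 1·R1 → [0,0,1,1]
  R3 -= 1·R1 → [0,0,0,2]
  R3 -= 0·R2 → [0,0,0,2]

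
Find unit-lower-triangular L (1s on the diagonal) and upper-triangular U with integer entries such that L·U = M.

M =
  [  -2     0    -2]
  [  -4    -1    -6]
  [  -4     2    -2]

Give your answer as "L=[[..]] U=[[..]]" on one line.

  row1 -= 2·row0 → [0,-1,-2]
  row2 -= 2·row0 → [0,2,2]
  row2 -= -2·row1 → [0,0,-2]

L=[[1,0,0],[2,1,0],[2,-2,1]] U=[[-2,0,-2],[0,-1,-2],[0,0,-2]]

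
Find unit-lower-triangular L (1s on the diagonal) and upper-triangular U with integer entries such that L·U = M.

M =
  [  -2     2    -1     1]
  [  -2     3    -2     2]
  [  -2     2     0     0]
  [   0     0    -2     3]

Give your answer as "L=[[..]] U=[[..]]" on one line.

  row1 -= 1·row0 → [0,1,-1,1]
  row2 -= 1·row0 → [0,0,1,-1]
  row3 -= 0·row0 → [0,0,-2,3]
  row2 -= 0·row1 → [0,0,1,-1]
  row3 -= 0·row1 → [0,0,-2,3]
  row3 -= -2·row2 → [0,0,0,1]

L=[[1,0,0,0],[1,1,0,0],[1,0,1,0],[0,0,-2,1]] U=[[-2,2,-1,1],[0,1,-1,1],[0,0,1,-1],[0,0,0,1]]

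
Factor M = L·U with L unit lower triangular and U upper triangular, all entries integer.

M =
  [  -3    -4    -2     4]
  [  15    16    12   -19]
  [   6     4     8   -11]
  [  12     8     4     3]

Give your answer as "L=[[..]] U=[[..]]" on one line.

  R1 -= -5·R0 → [0,-4,2,1]
  R2 -= -2·R0 → [0,-4,4,-3]
  R3 -= -4·R0 → [0,-8,-4,19]
  R2 -= 1·R1 → [0,0,2,-4]
  R3 -= 2·R1 → [0,0,-8,17]
  R3 -= -4·R2 → [0,0,0,1]

L=[[1,0,0,0],[-5,1,0,0],[-2,1,1,0],[-4,2,-4,1]] U=[[-3,-4,-2,4],[0,-4,2,1],[0,0,2,-4],[0,0,0,1]]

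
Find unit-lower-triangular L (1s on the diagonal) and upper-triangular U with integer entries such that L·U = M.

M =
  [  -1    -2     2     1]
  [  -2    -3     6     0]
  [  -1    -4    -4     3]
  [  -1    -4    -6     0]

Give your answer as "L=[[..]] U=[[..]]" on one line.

  r1 -= 2·r0 → [0,1,2,-2]
  r2 -= 1·r0 → [0,-2,-6,2]
  r3 -= 1·r0 → [0,-2,-8,-1]
  r2 -= -2·r1 → [0,0,-2,-2]
  r3 -= -2·r1 → [0,0,-4,-5]
  r3 -= 2·r2 → [0,0,0,-1]

L=[[1,0,0,0],[2,1,0,0],[1,-2,1,0],[1,-2,2,1]] U=[[-1,-2,2,1],[0,1,2,-2],[0,0,-2,-2],[0,0,0,-1]]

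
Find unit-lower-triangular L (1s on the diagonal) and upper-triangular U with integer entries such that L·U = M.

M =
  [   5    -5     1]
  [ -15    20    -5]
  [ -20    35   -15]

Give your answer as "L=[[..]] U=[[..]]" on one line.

  row1 -= -3·row0 → [0,5,-2]
  row2 -= -4·row0 → [0,15,-11]
  row2 -= 3·row1 → [0,0,-5]

L=[[1,0,0],[-3,1,0],[-4,3,1]] U=[[5,-5,1],[0,5,-2],[0,0,-5]]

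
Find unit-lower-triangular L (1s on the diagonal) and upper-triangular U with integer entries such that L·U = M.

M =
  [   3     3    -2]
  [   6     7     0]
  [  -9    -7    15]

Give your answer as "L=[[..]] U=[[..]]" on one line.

L=[[1,0,0],[2,1,0],[-3,2,1]] U=[[3,3,-2],[0,1,4],[0,0,1]]

  r1 -= 2·r0 → [0,1,4]
  r2 -= -3·r0 → [0,2,9]
  r2 -= 2·r1 → [0,0,1]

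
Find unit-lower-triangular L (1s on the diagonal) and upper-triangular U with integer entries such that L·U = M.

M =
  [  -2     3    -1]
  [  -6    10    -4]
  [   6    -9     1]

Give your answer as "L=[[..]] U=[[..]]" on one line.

  r1 -= 3·r0 → [0,1,-1]
  r2 -= -3·r0 → [0,0,-2]
  r2 -= 0·r1 → [0,0,-2]

L=[[1,0,0],[3,1,0],[-3,0,1]] U=[[-2,3,-1],[0,1,-1],[0,0,-2]]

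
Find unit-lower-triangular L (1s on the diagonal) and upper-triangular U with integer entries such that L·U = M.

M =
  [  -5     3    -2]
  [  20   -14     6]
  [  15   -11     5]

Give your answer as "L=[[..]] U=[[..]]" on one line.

L=[[1,0,0],[-4,1,0],[-3,1,1]] U=[[-5,3,-2],[0,-2,-2],[0,0,1]]

  R1 -= -4·R0 → [0,-2,-2]
  R2 -= -3·R0 → [0,-2,-1]
  R2 -= 1·R1 → [0,0,1]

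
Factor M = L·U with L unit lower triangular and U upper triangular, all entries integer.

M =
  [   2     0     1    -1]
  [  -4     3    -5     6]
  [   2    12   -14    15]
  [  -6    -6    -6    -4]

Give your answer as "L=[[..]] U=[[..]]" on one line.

L=[[1,0,0,0],[-2,1,0,0],[1,4,1,0],[-3,-2,3,1]] U=[[2,0,1,-1],[0,3,-3,4],[0,0,-3,0],[0,0,0,1]]

  row1 -= -2·row0 → [0,3,-3,4]
  row2 -= 1·row0 → [0,12,-15,16]
  row3 -= -3·row0 → [0,-6,-3,-7]
  row2 -= 4·row1 → [0,0,-3,0]
  row3 -= -2·row1 → [0,0,-9,1]
  row3 -= 3·row2 → [0,0,0,1]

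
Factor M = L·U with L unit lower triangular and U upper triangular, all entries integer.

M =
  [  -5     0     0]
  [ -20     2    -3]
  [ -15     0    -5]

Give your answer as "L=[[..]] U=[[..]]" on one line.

  r1 -= 4·r0 → [0,2,-3]
  r2 -= 3·r0 → [0,0,-5]
  r2 -= 0·r1 → [0,0,-5]

L=[[1,0,0],[4,1,0],[3,0,1]] U=[[-5,0,0],[0,2,-3],[0,0,-5]]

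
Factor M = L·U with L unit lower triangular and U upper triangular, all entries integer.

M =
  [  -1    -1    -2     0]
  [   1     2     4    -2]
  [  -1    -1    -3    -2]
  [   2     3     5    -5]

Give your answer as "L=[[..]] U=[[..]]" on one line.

L=[[1,0,0,0],[-1,1,0,0],[1,0,1,0],[-2,1,1,1]] U=[[-1,-1,-2,0],[0,1,2,-2],[0,0,-1,-2],[0,0,0,-1]]

  row1 -= -1·row0 → [0,1,2,-2]
  row2 -= 1·row0 → [0,0,-1,-2]
  row3 -= -2·row0 → [0,1,1,-5]
  row2 -= 0·row1 → [0,0,-1,-2]
  row3 -= 1·row1 → [0,0,-1,-3]
  row3 -= 1·row2 → [0,0,0,-1]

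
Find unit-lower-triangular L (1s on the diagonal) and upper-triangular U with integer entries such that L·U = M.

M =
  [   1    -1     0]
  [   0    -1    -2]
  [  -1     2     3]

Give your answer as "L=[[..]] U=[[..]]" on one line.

  row1 -= 0·row0 → [0,-1,-2]
  row2 -= -1·row0 → [0,1,3]
  row2 -= -1·row1 → [0,0,1]

L=[[1,0,0],[0,1,0],[-1,-1,1]] U=[[1,-1,0],[0,-1,-2],[0,0,1]]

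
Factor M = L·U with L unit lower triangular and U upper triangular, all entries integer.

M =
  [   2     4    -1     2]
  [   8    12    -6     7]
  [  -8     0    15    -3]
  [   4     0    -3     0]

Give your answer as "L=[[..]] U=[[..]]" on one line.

  r1 -= 4·r0 → [0,-4,-2,-1]
  r2 -= -4·r0 → [0,16,11,5]
  r3 -= 2·r0 → [0,-8,-1,-4]
  r2 -= -4·r1 → [0,0,3,1]
  r3 -= 2·r1 → [0,0,3,-2]
  r3 -= 1·r2 → [0,0,0,-3]

L=[[1,0,0,0],[4,1,0,0],[-4,-4,1,0],[2,2,1,1]] U=[[2,4,-1,2],[0,-4,-2,-1],[0,0,3,1],[0,0,0,-3]]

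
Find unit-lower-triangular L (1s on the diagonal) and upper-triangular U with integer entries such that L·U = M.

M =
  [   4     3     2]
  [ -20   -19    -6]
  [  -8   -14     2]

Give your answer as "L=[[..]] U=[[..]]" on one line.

L=[[1,0,0],[-5,1,0],[-2,2,1]] U=[[4,3,2],[0,-4,4],[0,0,-2]]

  r1 -= -5·r0 → [0,-4,4]
  r2 -= -2·r0 → [0,-8,6]
  r2 -= 2·r1 → [0,0,-2]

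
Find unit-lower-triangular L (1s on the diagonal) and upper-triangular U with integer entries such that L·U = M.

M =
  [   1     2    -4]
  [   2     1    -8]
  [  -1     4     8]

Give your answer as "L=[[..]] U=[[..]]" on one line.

L=[[1,0,0],[2,1,0],[-1,-2,1]] U=[[1,2,-4],[0,-3,0],[0,0,4]]

  row1 -= 2·row0 → [0,-3,0]
  row2 -= -1·row0 → [0,6,4]
  row2 -= -2·row1 → [0,0,4]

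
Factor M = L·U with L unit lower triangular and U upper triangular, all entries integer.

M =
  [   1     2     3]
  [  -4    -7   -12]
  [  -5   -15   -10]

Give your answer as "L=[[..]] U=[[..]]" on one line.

  r1 -= -4·r0 → [0,1,0]
  r2 -= -5·r0 → [0,-5,5]
  r2 -= -5·r1 → [0,0,5]

L=[[1,0,0],[-4,1,0],[-5,-5,1]] U=[[1,2,3],[0,1,0],[0,0,5]]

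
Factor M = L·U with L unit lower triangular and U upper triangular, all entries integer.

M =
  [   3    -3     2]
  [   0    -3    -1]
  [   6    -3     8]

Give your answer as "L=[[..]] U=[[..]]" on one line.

L=[[1,0,0],[0,1,0],[2,-1,1]] U=[[3,-3,2],[0,-3,-1],[0,0,3]]

  r1 -= 0·r0 → [0,-3,-1]
  r2 -= 2·r0 → [0,3,4]
  r2 -= -1·r1 → [0,0,3]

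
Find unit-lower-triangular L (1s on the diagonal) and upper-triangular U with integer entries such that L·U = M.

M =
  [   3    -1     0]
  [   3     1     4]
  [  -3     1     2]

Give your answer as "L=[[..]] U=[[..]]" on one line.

L=[[1,0,0],[1,1,0],[-1,0,1]] U=[[3,-1,0],[0,2,4],[0,0,2]]

  row1 -= 1·row0 → [0,2,4]
  row2 -= -1·row0 → [0,0,2]
  row2 -= 0·row1 → [0,0,2]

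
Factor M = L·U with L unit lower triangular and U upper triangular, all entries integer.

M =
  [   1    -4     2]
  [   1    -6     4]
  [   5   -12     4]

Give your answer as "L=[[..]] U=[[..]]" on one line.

  R1 -= 1·R0 → [0,-2,2]
  R2 -= 5·R0 → [0,8,-6]
  R2 -= -4·R1 → [0,0,2]

L=[[1,0,0],[1,1,0],[5,-4,1]] U=[[1,-4,2],[0,-2,2],[0,0,2]]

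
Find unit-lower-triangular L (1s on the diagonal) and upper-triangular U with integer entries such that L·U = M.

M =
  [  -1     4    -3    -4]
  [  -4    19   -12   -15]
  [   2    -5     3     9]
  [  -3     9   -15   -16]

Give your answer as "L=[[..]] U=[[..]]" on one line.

  r1 -= 4·r0 → [0,3,0,1]
  r2 -= -2·r0 → [0,3,-3,1]
  r3 -= 3·r0 → [0,-3,-6,-4]
  r2 -= 1·r1 → [0,0,-3,0]
  r3 -= -1·r1 → [0,0,-6,-3]
  r3 -= 2·r2 → [0,0,0,-3]

L=[[1,0,0,0],[4,1,0,0],[-2,1,1,0],[3,-1,2,1]] U=[[-1,4,-3,-4],[0,3,0,1],[0,0,-3,0],[0,0,0,-3]]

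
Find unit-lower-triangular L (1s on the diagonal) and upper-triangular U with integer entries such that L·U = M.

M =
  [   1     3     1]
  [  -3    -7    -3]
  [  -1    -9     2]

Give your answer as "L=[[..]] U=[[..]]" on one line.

L=[[1,0,0],[-3,1,0],[-1,-3,1]] U=[[1,3,1],[0,2,0],[0,0,3]]

  R1 -= -3·R0 → [0,2,0]
  R2 -= -1·R0 → [0,-6,3]
  R2 -= -3·R1 → [0,0,3]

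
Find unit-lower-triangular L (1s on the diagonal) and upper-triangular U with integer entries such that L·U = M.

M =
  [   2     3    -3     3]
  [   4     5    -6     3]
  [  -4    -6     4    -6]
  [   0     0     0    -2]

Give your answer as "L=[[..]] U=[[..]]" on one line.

  R1 -= 2·R0 → [0,-1,0,-3]
  R2 -= -2·R0 → [0,0,-2,0]
  R3 -= 0·R0 → [0,0,0,-2]
  R2 -= 0·R1 → [0,0,-2,0]
  R3 -= 0·R1 → [0,0,0,-2]
  R3 -= 0·R2 → [0,0,0,-2]

L=[[1,0,0,0],[2,1,0,0],[-2,0,1,0],[0,0,0,1]] U=[[2,3,-3,3],[0,-1,0,-3],[0,0,-2,0],[0,0,0,-2]]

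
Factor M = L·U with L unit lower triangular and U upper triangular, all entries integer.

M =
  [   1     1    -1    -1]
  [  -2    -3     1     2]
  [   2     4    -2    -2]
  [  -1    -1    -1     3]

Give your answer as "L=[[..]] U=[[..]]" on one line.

L=[[1,0,0,0],[-2,1,0,0],[2,-2,1,0],[-1,0,1,1]] U=[[1,1,-1,-1],[0,-1,-1,0],[0,0,-2,0],[0,0,0,2]]

  row1 -= -2·row0 → [0,-1,-1,0]
  row2 -= 2·row0 → [0,2,0,0]
  row3 -= -1·row0 → [0,0,-2,2]
  row2 -= -2·row1 → [0,0,-2,0]
  row3 -= 0·row1 → [0,0,-2,2]
  row3 -= 1·row2 → [0,0,0,2]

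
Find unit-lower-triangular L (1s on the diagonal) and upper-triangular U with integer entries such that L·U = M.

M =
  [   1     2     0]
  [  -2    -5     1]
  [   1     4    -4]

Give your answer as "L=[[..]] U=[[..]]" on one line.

  row1 -= -2·row0 → [0,-1,1]
  row2 -= 1·row0 → [0,2,-4]
  row2 -= -2·row1 → [0,0,-2]

L=[[1,0,0],[-2,1,0],[1,-2,1]] U=[[1,2,0],[0,-1,1],[0,0,-2]]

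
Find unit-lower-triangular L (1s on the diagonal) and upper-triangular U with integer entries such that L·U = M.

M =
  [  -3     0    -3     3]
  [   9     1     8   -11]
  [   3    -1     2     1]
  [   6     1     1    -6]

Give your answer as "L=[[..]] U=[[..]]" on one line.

L=[[1,0,0,0],[-3,1,0,0],[-1,-1,1,0],[-2,1,2,1]] U=[[-3,0,-3,3],[0,1,-1,-2],[0,0,-2,2],[0,0,0,-2]]

  r1 -= -3·r0 → [0,1,-1,-2]
  r2 -= -1·r0 → [0,-1,-1,4]
  r3 -= -2·r0 → [0,1,-5,0]
  r2 -= -1·r1 → [0,0,-2,2]
  r3 -= 1·r1 → [0,0,-4,2]
  r3 -= 2·r2 → [0,0,0,-2]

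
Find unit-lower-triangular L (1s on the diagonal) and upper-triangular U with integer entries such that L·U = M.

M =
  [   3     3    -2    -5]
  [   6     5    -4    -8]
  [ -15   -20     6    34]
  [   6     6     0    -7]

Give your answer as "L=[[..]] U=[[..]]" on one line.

L=[[1,0,0,0],[2,1,0,0],[-5,5,1,0],[2,0,-1,1]] U=[[3,3,-2,-5],[0,-1,0,2],[0,0,-4,-1],[0,0,0,2]]

  r1 -= 2·r0 → [0,-1,0,2]
  r2 -= -5·r0 → [0,-5,-4,9]
  r3 -= 2·r0 → [0,0,4,3]
  r2 -= 5·r1 → [0,0,-4,-1]
  r3 -= 0·r1 → [0,0,4,3]
  r3 -= -1·r2 → [0,0,0,2]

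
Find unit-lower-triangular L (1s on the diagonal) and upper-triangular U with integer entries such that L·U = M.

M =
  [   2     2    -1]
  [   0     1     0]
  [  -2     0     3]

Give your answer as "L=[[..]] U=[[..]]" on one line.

  R1 -= 0·R0 → [0,1,0]
  R2 -= -1·R0 → [0,2,2]
  R2 -= 2·R1 → [0,0,2]

L=[[1,0,0],[0,1,0],[-1,2,1]] U=[[2,2,-1],[0,1,0],[0,0,2]]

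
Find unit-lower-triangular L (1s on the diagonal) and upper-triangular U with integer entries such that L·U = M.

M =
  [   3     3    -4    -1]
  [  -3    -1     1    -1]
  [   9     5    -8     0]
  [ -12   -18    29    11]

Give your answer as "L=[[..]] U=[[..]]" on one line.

  R1 -= -1·R0 → [0,2,-3,-2]
  R2 -= 3·R0 → [0,-4,4,3]
  R3 -= -4·R0 → [0,-6,13,7]
  R2 -= -2·R1 → [0,0,-2,-1]
  R3 -= -3·R1 → [0,0,4,1]
  R3 -= -2·R2 → [0,0,0,-1]

L=[[1,0,0,0],[-1,1,0,0],[3,-2,1,0],[-4,-3,-2,1]] U=[[3,3,-4,-1],[0,2,-3,-2],[0,0,-2,-1],[0,0,0,-1]]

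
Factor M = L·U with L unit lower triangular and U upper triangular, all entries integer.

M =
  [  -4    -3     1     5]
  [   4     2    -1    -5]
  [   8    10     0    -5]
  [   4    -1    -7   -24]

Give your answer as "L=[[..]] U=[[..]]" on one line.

  R1 -= -1·R0 → [0,-1,0,0]
  R2 -= -2·R0 → [0,4,2,5]
  R3 -= -1·R0 → [0,-4,-6,-19]
  R2 -= -4·R1 → [0,0,2,5]
  R3 -= 4·R1 → [0,0,-6,-19]
  R3 -= -3·R2 → [0,0,0,-4]

L=[[1,0,0,0],[-1,1,0,0],[-2,-4,1,0],[-1,4,-3,1]] U=[[-4,-3,1,5],[0,-1,0,0],[0,0,2,5],[0,0,0,-4]]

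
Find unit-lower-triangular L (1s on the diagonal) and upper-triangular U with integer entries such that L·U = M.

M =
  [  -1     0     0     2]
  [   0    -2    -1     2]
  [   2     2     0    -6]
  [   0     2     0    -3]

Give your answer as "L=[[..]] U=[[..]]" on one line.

  R1 -= 0·R0 → [0,-2,-1,2]
  R2 -= -2·R0 → [0,2,0,-2]
  R3 -= 0·R0 → [0,2,0,-3]
  R2 -= -1·R1 → [0,0,-1,0]
  R3 -= -1·R1 → [0,0,-1,-1]
  R3 -= 1·R2 → [0,0,0,-1]

L=[[1,0,0,0],[0,1,0,0],[-2,-1,1,0],[0,-1,1,1]] U=[[-1,0,0,2],[0,-2,-1,2],[0,0,-1,0],[0,0,0,-1]]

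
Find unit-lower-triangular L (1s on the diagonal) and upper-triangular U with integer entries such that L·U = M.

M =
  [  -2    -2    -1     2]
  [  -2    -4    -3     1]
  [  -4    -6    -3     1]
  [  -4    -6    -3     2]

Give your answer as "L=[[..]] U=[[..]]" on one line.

  row1 -= 1·row0 → [0,-2,-2,-1]
  row2 -= 2·row0 → [0,-2,-1,-3]
  row3 -= 2·row0 → [0,-2,-1,-2]
  row2 -= 1·row1 → [0,0,1,-2]
  row3 -= 1·row1 → [0,0,1,-1]
  row3 -= 1·row2 → [0,0,0,1]

L=[[1,0,0,0],[1,1,0,0],[2,1,1,0],[2,1,1,1]] U=[[-2,-2,-1,2],[0,-2,-2,-1],[0,0,1,-2],[0,0,0,1]]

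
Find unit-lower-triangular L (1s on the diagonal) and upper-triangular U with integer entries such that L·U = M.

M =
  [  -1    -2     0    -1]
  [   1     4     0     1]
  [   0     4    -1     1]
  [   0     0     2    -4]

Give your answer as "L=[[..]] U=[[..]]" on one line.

L=[[1,0,0,0],[-1,1,0,0],[0,2,1,0],[0,0,-2,1]] U=[[-1,-2,0,-1],[0,2,0,0],[0,0,-1,1],[0,0,0,-2]]

  R1 -= -1·R0 → [0,2,0,0]
  R2 -= 0·R0 → [0,4,-1,1]
  R3 -= 0·R0 → [0,0,2,-4]
  R2 -= 2·R1 → [0,0,-1,1]
  R3 -= 0·R1 → [0,0,2,-4]
  R3 -= -2·R2 → [0,0,0,-2]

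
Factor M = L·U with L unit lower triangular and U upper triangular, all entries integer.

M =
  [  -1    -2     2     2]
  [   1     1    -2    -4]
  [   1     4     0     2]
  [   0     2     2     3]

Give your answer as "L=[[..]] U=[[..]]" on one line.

L=[[1,0,0,0],[-1,1,0,0],[-1,-2,1,0],[0,-2,1,1]] U=[[-1,-2,2,2],[0,-1,0,-2],[0,0,2,0],[0,0,0,-1]]

  row1 -= -1·row0 → [0,-1,0,-2]
  row2 -= -1·row0 → [0,2,2,4]
  row3 -= 0·row0 → [0,2,2,3]
  row2 -= -2·row1 → [0,0,2,0]
  row3 -= -2·row1 → [0,0,2,-1]
  row3 -= 1·row2 → [0,0,0,-1]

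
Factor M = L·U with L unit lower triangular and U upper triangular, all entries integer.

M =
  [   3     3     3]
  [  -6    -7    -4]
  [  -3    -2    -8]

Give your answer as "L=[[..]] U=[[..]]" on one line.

  row1 -= -2·row0 → [0,-1,2]
  row2 -= -1·row0 → [0,1,-5]
  row2 -= -1·row1 → [0,0,-3]

L=[[1,0,0],[-2,1,0],[-1,-1,1]] U=[[3,3,3],[0,-1,2],[0,0,-3]]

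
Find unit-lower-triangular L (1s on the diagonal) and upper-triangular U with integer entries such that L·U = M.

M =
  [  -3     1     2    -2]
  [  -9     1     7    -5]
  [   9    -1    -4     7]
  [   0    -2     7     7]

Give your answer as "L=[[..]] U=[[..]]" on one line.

  R1 -= 3·R0 → [0,-2,1,1]
  R2 -= -3·R0 → [0,2,2,1]
  R3 -= 0·R0 → [0,-2,7,7]
  R2 -= -1·R1 → [0,0,3,2]
  R3 -= 1·R1 → [0,0,6,6]
  R3 -= 2·R2 → [0,0,0,2]

L=[[1,0,0,0],[3,1,0,0],[-3,-1,1,0],[0,1,2,1]] U=[[-3,1,2,-2],[0,-2,1,1],[0,0,3,2],[0,0,0,2]]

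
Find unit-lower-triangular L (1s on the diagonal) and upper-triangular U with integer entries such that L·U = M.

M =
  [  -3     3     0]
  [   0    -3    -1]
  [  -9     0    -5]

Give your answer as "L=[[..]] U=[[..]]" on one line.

L=[[1,0,0],[0,1,0],[3,3,1]] U=[[-3,3,0],[0,-3,-1],[0,0,-2]]

  R1 -= 0·R0 → [0,-3,-1]
  R2 -= 3·R0 → [0,-9,-5]
  R2 -= 3·R1 → [0,0,-2]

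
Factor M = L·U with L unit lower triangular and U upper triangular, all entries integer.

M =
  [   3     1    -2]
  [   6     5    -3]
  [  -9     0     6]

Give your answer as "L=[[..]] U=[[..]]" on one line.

  R1 -= 2·R0 → [0,3,1]
  R2 -= -3·R0 → [0,3,0]
  R2 -= 1·R1 → [0,0,-1]

L=[[1,0,0],[2,1,0],[-3,1,1]] U=[[3,1,-2],[0,3,1],[0,0,-1]]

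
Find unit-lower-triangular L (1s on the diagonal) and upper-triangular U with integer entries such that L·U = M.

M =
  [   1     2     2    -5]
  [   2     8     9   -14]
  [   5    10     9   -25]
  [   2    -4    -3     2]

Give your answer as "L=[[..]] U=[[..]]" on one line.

L=[[1,0,0,0],[2,1,0,0],[5,0,1,0],[2,-2,-3,1]] U=[[1,2,2,-5],[0,4,5,-4],[0,0,-1,0],[0,0,0,4]]

  row1 -= 2·row0 → [0,4,5,-4]
  row2 -= 5·row0 → [0,0,-1,0]
  row3 -= 2·row0 → [0,-8,-7,12]
  row2 -= 0·row1 → [0,0,-1,0]
  row3 -= -2·row1 → [0,0,3,4]
  row3 -= -3·row2 → [0,0,0,4]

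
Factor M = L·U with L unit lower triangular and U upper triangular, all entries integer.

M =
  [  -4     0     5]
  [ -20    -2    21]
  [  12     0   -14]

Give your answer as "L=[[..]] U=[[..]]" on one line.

L=[[1,0,0],[5,1,0],[-3,0,1]] U=[[-4,0,5],[0,-2,-4],[0,0,1]]

  R1 -= 5·R0 → [0,-2,-4]
  R2 -= -3·R0 → [0,0,1]
  R2 -= 0·R1 → [0,0,1]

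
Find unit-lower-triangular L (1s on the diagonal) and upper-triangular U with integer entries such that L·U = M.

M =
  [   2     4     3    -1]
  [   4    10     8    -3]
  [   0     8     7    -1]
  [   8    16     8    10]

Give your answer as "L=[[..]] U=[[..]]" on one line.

L=[[1,0,0,0],[2,1,0,0],[0,4,1,0],[4,0,4,1]] U=[[2,4,3,-1],[0,2,2,-1],[0,0,-1,3],[0,0,0,2]]

  R1 -= 2·R0 → [0,2,2,-1]
  R2 -= 0·R0 → [0,8,7,-1]
  R3 -= 4·R0 → [0,0,-4,14]
  R2 -= 4·R1 → [0,0,-1,3]
  R3 -= 0·R1 → [0,0,-4,14]
  R3 -= 4·R2 → [0,0,0,2]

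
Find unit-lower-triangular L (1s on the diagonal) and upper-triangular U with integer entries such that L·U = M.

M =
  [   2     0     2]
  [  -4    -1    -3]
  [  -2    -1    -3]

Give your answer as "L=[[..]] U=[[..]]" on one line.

  r1 -= -2·r0 → [0,-1,1]
  r2 -= -1·r0 → [0,-1,-1]
  r2 -= 1·r1 → [0,0,-2]

L=[[1,0,0],[-2,1,0],[-1,1,1]] U=[[2,0,2],[0,-1,1],[0,0,-2]]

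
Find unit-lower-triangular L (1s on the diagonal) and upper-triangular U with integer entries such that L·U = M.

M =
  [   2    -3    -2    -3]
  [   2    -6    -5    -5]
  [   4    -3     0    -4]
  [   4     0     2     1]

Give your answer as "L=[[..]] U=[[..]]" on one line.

  R1 -= 1·R0 → [0,-3,-3,-2]
  R2 -= 2·R0 → [0,3,4,2]
  R3 -= 2·R0 → [0,6,6,7]
  R2 -= -1·R1 → [0,0,1,0]
  R3 -= -2·R1 → [0,0,0,3]
  R3 -= 0·R2 → [0,0,0,3]

L=[[1,0,0,0],[1,1,0,0],[2,-1,1,0],[2,-2,0,1]] U=[[2,-3,-2,-3],[0,-3,-3,-2],[0,0,1,0],[0,0,0,3]]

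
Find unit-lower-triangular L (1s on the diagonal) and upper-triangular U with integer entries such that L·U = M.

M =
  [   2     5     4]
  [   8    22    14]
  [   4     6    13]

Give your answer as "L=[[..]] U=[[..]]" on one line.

L=[[1,0,0],[4,1,0],[2,-2,1]] U=[[2,5,4],[0,2,-2],[0,0,1]]

  R1 -= 4·R0 → [0,2,-2]
  R2 -= 2·R0 → [0,-4,5]
  R2 -= -2·R1 → [0,0,1]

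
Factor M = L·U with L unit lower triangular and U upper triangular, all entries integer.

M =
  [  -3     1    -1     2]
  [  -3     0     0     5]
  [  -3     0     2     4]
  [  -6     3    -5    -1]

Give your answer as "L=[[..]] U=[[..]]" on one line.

L=[[1,0,0,0],[1,1,0,0],[1,1,1,0],[2,-1,-1,1]] U=[[-3,1,-1,2],[0,-1,1,3],[0,0,2,-1],[0,0,0,-3]]

  row1 -= 1·row0 → [0,-1,1,3]
  row2 -= 1·row0 → [0,-1,3,2]
  row3 -= 2·row0 → [0,1,-3,-5]
  row2 -= 1·row1 → [0,0,2,-1]
  row3 -= -1·row1 → [0,0,-2,-2]
  row3 -= -1·row2 → [0,0,0,-3]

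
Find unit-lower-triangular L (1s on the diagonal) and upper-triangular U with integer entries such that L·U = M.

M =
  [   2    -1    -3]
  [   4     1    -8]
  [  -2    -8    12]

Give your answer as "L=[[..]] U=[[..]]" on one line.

  R1 -= 2·R0 → [0,3,-2]
  R2 -= -1·R0 → [0,-9,9]
  R2 -= -3·R1 → [0,0,3]

L=[[1,0,0],[2,1,0],[-1,-3,1]] U=[[2,-1,-3],[0,3,-2],[0,0,3]]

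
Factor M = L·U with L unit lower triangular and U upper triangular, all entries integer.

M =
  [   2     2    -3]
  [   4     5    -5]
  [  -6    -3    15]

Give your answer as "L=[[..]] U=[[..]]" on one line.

L=[[1,0,0],[2,1,0],[-3,3,1]] U=[[2,2,-3],[0,1,1],[0,0,3]]

  r1 -= 2·r0 → [0,1,1]
  r2 -= -3·r0 → [0,3,6]
  r2 -= 3·r1 → [0,0,3]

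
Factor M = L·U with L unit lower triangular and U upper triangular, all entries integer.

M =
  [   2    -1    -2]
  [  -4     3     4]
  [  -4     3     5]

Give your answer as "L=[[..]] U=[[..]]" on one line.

L=[[1,0,0],[-2,1,0],[-2,1,1]] U=[[2,-1,-2],[0,1,0],[0,0,1]]

  row1 -= -2·row0 → [0,1,0]
  row2 -= -2·row0 → [0,1,1]
  row2 -= 1·row1 → [0,0,1]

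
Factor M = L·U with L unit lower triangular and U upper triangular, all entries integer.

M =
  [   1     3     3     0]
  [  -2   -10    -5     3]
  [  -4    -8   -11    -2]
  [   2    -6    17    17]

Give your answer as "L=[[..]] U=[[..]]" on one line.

  row1 -= -2·row0 → [0,-4,1,3]
  row2 -= -4·row0 → [0,4,1,-2]
  row3 -= 2·row0 → [0,-12,11,17]
  row2 -= -1·row1 → [0,0,2,1]
  row3 -= 3·row1 → [0,0,8,8]
  row3 -= 4·row2 → [0,0,0,4]

L=[[1,0,0,0],[-2,1,0,0],[-4,-1,1,0],[2,3,4,1]] U=[[1,3,3,0],[0,-4,1,3],[0,0,2,1],[0,0,0,4]]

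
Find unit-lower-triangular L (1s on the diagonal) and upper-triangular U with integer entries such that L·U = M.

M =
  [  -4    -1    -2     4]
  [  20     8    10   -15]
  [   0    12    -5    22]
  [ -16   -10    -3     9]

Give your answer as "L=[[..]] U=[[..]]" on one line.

L=[[1,0,0,0],[-5,1,0,0],[0,4,1,0],[4,-2,-1,1]] U=[[-4,-1,-2,4],[0,3,0,5],[0,0,-5,2],[0,0,0,5]]

  r1 -= -5·r0 → [0,3,0,5]
  r2 -= 0·r0 → [0,12,-5,22]
  r3 -= 4·r0 → [0,-6,5,-7]
  r2 -= 4·r1 → [0,0,-5,2]
  r3 -= -2·r1 → [0,0,5,3]
  r3 -= -1·r2 → [0,0,0,5]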